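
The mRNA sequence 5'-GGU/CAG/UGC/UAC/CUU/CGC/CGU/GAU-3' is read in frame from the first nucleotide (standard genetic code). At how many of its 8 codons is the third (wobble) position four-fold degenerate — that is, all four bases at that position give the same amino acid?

Codon 1 GGU (Gly): third position 4-fold.
Codon 2 CAG (Gln): third position 2-fold.
Codon 3 UGC (Cys): third position 2-fold.
Codon 4 UAC (Tyr): third position 2-fold.
Codon 5 CUU (Leu): third position 4-fold.
Codon 6 CGC (Arg): third position 4-fold.
Codon 7 CGU (Arg): third position 4-fold.
Codon 8 GAU (Asp): third position 2-fold.
Four-fold degenerate third positions: 4.

4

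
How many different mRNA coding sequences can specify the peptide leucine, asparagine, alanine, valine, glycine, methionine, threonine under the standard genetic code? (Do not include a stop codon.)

3072

Leu: 6 codons.
Asn: 2 codons.
Ala: 4 codons.
Val: 4 codons.
Gly: 4 codons.
Met: 1 codon.
Thr: 4 codons.
6 × 2 × 4 × 4 × 4 × 1 × 4 = 3072.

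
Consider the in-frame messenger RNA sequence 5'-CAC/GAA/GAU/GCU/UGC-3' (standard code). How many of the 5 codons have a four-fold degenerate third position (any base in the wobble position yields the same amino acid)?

1

Codon 1 CAC (His): third position 2-fold.
Codon 2 GAA (Glu): third position 2-fold.
Codon 3 GAU (Asp): third position 2-fold.
Codon 4 GCU (Ala): third position 4-fold.
Codon 5 UGC (Cys): third position 2-fold.
Four-fold degenerate third positions: 1.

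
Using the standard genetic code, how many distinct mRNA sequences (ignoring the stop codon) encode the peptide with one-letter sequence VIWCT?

96

Val: 4 codons.
Ile: 3 codons.
Trp: 1 codon.
Cys: 2 codons.
Thr: 4 codons.
4 × 3 × 1 × 2 × 4 = 96.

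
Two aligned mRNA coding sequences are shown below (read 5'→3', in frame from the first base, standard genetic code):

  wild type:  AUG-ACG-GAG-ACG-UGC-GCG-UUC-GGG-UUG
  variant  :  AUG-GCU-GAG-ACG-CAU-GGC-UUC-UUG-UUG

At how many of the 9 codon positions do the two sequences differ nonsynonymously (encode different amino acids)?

4

Codon 1: AUG Met / AUG Met — identical.
Codon 2: ACG Thr / GCU Ala — nonsynonymous.
Codon 3: GAG Glu / GAG Glu — identical.
Codon 4: ACG Thr / ACG Thr — identical.
Codon 5: UGC Cys / CAU His — nonsynonymous.
Codon 6: GCG Ala / GGC Gly — nonsynonymous.
Codon 7: UUC Phe / UUC Phe — identical.
Codon 8: GGG Gly / UUG Leu — nonsynonymous.
Codon 9: UUG Leu / UUG Leu — identical.
Nonsynonymous differences: 4.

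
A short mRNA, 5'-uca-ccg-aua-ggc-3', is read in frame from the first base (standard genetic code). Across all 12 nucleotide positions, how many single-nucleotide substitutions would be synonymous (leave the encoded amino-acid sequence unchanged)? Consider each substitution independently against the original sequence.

Codon 1 (UCA, Ser): 3 synonymous substitutions.
Codon 2 (CCG, Pro): 3 synonymous substitutions.
Codon 3 (AUA, Ile): 2 synonymous substitutions.
Codon 4 (GGC, Gly): 3 synonymous substitutions.
Total: 3 + 3 + 2 + 3 = 11.

11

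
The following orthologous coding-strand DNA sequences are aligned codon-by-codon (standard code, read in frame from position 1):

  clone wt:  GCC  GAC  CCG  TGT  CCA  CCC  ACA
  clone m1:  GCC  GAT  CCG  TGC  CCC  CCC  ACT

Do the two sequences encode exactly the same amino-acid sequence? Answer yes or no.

Codon 1: GCC Ala / GCC Ala — identical.
Codon 2: GAC Asp / GAT Asp — synonymous.
Codon 3: CCG Pro / CCG Pro — identical.
Codon 4: TGT Cys / TGC Cys — synonymous.
Codon 5: CCA Pro / CCC Pro — synonymous.
Codon 6: CCC Pro / CCC Pro — identical.
Codon 7: ACA Thr / ACT Thr — synonymous.
Nonsynonymous differences: 0 → same protein.

yes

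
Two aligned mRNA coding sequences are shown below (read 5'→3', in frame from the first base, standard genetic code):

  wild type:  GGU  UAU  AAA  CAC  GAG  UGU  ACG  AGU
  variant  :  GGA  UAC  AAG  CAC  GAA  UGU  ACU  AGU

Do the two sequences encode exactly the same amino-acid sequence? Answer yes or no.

yes

Codon 1: GGU Gly / GGA Gly — synonymous.
Codon 2: UAU Tyr / UAC Tyr — synonymous.
Codon 3: AAA Lys / AAG Lys — synonymous.
Codon 4: CAC His / CAC His — identical.
Codon 5: GAG Glu / GAA Glu — synonymous.
Codon 6: UGU Cys / UGU Cys — identical.
Codon 7: ACG Thr / ACU Thr — synonymous.
Codon 8: AGU Ser / AGU Ser — identical.
Nonsynonymous differences: 0 → same protein.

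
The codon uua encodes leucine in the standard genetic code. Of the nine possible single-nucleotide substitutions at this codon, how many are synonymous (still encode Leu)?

Position 1: CUA → 1 synonymous.
Position 2: none → 0 synonymous.
Position 3: UUG → 1 synonymous.
Total: 1 + 0 + 1 = 2.

2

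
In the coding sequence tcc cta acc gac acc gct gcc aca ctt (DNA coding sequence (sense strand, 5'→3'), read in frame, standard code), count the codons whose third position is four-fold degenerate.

Codon 1 TCC (Ser): third position 4-fold.
Codon 2 CTA (Leu): third position 4-fold.
Codon 3 ACC (Thr): third position 4-fold.
Codon 4 GAC (Asp): third position 2-fold.
Codon 5 ACC (Thr): third position 4-fold.
Codon 6 GCT (Ala): third position 4-fold.
Codon 7 GCC (Ala): third position 4-fold.
Codon 8 ACA (Thr): third position 4-fold.
Codon 9 CTT (Leu): third position 4-fold.
Four-fold degenerate third positions: 8.

8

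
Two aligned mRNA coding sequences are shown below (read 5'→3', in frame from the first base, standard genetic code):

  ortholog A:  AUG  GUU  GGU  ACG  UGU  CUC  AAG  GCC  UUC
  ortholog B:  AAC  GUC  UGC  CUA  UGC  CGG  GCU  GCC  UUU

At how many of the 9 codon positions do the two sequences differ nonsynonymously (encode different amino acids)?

5

Codon 1: AUG Met / AAC Asn — nonsynonymous.
Codon 2: GUU Val / GUC Val — synonymous.
Codon 3: GGU Gly / UGC Cys — nonsynonymous.
Codon 4: ACG Thr / CUA Leu — nonsynonymous.
Codon 5: UGU Cys / UGC Cys — synonymous.
Codon 6: CUC Leu / CGG Arg — nonsynonymous.
Codon 7: AAG Lys / GCU Ala — nonsynonymous.
Codon 8: GCC Ala / GCC Ala — identical.
Codon 9: UUC Phe / UUU Phe — synonymous.
Nonsynonymous differences: 5.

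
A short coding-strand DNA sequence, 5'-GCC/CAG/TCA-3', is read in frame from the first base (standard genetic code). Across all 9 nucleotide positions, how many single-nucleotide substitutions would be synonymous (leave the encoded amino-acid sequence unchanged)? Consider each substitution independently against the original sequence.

7

Codon 1 (GCC, Ala): 3 synonymous substitutions.
Codon 2 (CAG, Gln): 1 synonymous substitution.
Codon 3 (TCA, Ser): 3 synonymous substitutions.
Total: 3 + 1 + 3 = 7.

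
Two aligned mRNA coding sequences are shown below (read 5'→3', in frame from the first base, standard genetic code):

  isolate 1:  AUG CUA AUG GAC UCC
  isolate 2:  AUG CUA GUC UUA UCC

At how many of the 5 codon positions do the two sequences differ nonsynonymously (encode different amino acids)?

Codon 1: AUG Met / AUG Met — identical.
Codon 2: CUA Leu / CUA Leu — identical.
Codon 3: AUG Met / GUC Val — nonsynonymous.
Codon 4: GAC Asp / UUA Leu — nonsynonymous.
Codon 5: UCC Ser / UCC Ser — identical.
Nonsynonymous differences: 2.

2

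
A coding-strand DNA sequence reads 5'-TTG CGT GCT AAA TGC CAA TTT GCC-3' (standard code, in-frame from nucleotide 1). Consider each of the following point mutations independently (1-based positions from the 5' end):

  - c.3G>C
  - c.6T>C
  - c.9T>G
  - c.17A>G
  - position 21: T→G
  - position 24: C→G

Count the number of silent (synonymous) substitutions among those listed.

3

Codon 1: TTG (Leu) → TTC (Phe) — missense.
Codon 2: CGT (Arg) → CGC (Arg) — synonymous.
Codon 3: GCT (Ala) → GCG (Ala) — synonymous.
Codon 6: CAA (Gln) → CGA (Arg) — missense.
Codon 7: TTT (Phe) → TTG (Leu) — missense.
Codon 8: GCC (Ala) → GCG (Ala) — synonymous.
Synonymous: 3 of 6.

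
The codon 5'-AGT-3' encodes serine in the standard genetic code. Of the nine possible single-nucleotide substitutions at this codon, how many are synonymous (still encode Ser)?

1

Position 1: none → 0 synonymous.
Position 2: none → 0 synonymous.
Position 3: AGC → 1 synonymous.
Total: 0 + 0 + 1 = 1.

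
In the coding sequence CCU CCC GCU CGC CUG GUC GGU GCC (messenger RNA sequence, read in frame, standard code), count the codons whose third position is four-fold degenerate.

8

Codon 1 CCU (Pro): third position 4-fold.
Codon 2 CCC (Pro): third position 4-fold.
Codon 3 GCU (Ala): third position 4-fold.
Codon 4 CGC (Arg): third position 4-fold.
Codon 5 CUG (Leu): third position 4-fold.
Codon 6 GUC (Val): third position 4-fold.
Codon 7 GGU (Gly): third position 4-fold.
Codon 8 GCC (Ala): third position 4-fold.
Four-fold degenerate third positions: 8.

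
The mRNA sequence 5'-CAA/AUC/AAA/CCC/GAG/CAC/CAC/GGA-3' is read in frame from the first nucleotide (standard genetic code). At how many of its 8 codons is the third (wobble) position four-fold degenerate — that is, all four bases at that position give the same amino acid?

2

Codon 1 CAA (Gln): third position 2-fold.
Codon 2 AUC (Ile): third position 3-fold.
Codon 3 AAA (Lys): third position 2-fold.
Codon 4 CCC (Pro): third position 4-fold.
Codon 5 GAG (Glu): third position 2-fold.
Codon 6 CAC (His): third position 2-fold.
Codon 7 CAC (His): third position 2-fold.
Codon 8 GGA (Gly): third position 4-fold.
Four-fold degenerate third positions: 2.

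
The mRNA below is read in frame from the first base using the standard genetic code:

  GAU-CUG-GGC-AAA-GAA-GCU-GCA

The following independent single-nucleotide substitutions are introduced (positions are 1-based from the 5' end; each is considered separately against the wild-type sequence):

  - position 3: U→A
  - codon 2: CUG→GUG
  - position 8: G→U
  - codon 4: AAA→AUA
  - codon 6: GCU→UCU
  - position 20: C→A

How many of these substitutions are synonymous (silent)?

0

Codon 1: GAU (Asp) → GAA (Glu) — missense.
Codon 2: CUG (Leu) → GUG (Val) — missense.
Codon 3: GGC (Gly) → GUC (Val) — missense.
Codon 4: AAA (Lys) → AUA (Ile) — missense.
Codon 6: GCU (Ala) → UCU (Ser) — missense.
Codon 7: GCA (Ala) → GAA (Glu) — missense.
Synonymous: 0 of 6.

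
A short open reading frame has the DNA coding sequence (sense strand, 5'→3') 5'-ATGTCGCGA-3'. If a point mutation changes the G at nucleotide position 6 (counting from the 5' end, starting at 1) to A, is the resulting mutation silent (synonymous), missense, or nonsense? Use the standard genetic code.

silent

Position 6 falls in codon 2: TCG → Ser.
After the substitution the codon is TCA → Ser.
Both encode Ser, so the change is synonymous.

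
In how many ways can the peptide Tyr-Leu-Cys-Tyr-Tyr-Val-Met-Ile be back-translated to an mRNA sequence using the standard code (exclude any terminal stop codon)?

Tyr: 2 codons.
Leu: 6 codons.
Cys: 2 codons.
Tyr: 2 codons.
Tyr: 2 codons.
Val: 4 codons.
Met: 1 codon.
Ile: 3 codons.
2 × 6 × 2 × 2 × 2 × 4 × 1 × 3 = 1152.

1152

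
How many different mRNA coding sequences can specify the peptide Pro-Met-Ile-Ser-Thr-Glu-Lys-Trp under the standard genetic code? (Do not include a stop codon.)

1152

Pro: 4 codons.
Met: 1 codon.
Ile: 3 codons.
Ser: 6 codons.
Thr: 4 codons.
Glu: 2 codons.
Lys: 2 codons.
Trp: 1 codon.
4 × 1 × 3 × 6 × 4 × 2 × 2 × 1 = 1152.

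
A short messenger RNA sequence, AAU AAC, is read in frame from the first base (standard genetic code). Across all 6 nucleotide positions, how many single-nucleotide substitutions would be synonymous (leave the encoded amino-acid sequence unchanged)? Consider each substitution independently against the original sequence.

Codon 1 (AAU, Asn): 1 synonymous substitution.
Codon 2 (AAC, Asn): 1 synonymous substitution.
Total: 1 + 1 = 2.

2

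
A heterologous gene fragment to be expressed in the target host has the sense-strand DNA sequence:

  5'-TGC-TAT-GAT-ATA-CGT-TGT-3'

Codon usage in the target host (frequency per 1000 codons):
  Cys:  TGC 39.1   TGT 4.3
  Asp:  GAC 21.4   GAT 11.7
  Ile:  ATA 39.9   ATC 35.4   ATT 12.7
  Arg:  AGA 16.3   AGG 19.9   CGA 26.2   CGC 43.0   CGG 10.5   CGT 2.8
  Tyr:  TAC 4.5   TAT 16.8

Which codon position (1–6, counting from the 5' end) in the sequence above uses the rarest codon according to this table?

Codon 1 TGC (Cys): 39.1 per 1000.
Codon 2 TAT (Tyr): 16.8 per 1000.
Codon 3 GAT (Asp): 11.7 per 1000.
Codon 4 ATA (Ile): 39.9 per 1000.
Codon 5 CGT (Arg): 2.8 per 1000.
Codon 6 TGT (Cys): 4.3 per 1000.
Lowest frequency is 2.8 at codon 5.

5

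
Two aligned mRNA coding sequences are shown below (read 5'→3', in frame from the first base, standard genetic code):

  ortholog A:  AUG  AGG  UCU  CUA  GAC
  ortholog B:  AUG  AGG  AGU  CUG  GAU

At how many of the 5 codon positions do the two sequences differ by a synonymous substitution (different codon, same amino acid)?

Codon 1: AUG Met / AUG Met — identical.
Codon 2: AGG Arg / AGG Arg — identical.
Codon 3: UCU Ser / AGU Ser — synonymous.
Codon 4: CUA Leu / CUG Leu — synonymous.
Codon 5: GAC Asp / GAU Asp — synonymous.
Synonymous differences: 3.

3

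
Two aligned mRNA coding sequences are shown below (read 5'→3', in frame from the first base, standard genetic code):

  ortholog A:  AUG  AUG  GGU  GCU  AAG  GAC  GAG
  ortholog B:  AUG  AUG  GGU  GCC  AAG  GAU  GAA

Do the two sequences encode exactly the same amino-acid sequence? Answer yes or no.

yes

Codon 1: AUG Met / AUG Met — identical.
Codon 2: AUG Met / AUG Met — identical.
Codon 3: GGU Gly / GGU Gly — identical.
Codon 4: GCU Ala / GCC Ala — synonymous.
Codon 5: AAG Lys / AAG Lys — identical.
Codon 6: GAC Asp / GAU Asp — synonymous.
Codon 7: GAG Glu / GAA Glu — synonymous.
Nonsynonymous differences: 0 → same protein.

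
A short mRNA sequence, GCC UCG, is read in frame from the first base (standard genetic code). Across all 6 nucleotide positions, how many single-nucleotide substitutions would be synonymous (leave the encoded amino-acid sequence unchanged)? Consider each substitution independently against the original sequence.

Codon 1 (GCC, Ala): 3 synonymous substitutions.
Codon 2 (UCG, Ser): 3 synonymous substitutions.
Total: 3 + 3 = 6.

6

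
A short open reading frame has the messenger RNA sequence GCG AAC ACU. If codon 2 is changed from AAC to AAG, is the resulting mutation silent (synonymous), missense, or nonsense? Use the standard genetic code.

Position 6 falls in codon 2: AAC → Asn.
After the substitution the codon is AAG → Lys.
Asn ≠ Lys, so this is a missense mutation.

missense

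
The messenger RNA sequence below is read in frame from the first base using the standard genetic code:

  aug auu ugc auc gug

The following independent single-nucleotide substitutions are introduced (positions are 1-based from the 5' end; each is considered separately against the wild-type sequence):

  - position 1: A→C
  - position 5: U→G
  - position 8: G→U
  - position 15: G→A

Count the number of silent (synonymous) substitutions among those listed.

Codon 1: AUG (Met) → CUG (Leu) — missense.
Codon 2: AUU (Ile) → AGU (Ser) — missense.
Codon 3: UGC (Cys) → UUC (Phe) — missense.
Codon 5: GUG (Val) → GUA (Val) — synonymous.
Synonymous: 1 of 4.

1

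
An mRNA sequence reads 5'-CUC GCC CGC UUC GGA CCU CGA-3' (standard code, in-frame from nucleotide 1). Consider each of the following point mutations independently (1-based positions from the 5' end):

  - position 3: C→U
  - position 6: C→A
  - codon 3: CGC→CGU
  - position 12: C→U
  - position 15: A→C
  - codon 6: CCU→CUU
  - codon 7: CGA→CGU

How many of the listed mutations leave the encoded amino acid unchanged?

Codon 1: CUC (Leu) → CUU (Leu) — synonymous.
Codon 2: GCC (Ala) → GCA (Ala) — synonymous.
Codon 3: CGC (Arg) → CGU (Arg) — synonymous.
Codon 4: UUC (Phe) → UUU (Phe) — synonymous.
Codon 5: GGA (Gly) → GGC (Gly) — synonymous.
Codon 6: CCU (Pro) → CUU (Leu) — missense.
Codon 7: CGA (Arg) → CGU (Arg) — synonymous.
Synonymous: 6 of 7.

6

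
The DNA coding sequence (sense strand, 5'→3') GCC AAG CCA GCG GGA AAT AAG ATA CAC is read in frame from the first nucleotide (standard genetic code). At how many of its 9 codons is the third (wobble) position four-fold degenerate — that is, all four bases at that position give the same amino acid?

4

Codon 1 GCC (Ala): third position 4-fold.
Codon 2 AAG (Lys): third position 2-fold.
Codon 3 CCA (Pro): third position 4-fold.
Codon 4 GCG (Ala): third position 4-fold.
Codon 5 GGA (Gly): third position 4-fold.
Codon 6 AAT (Asn): third position 2-fold.
Codon 7 AAG (Lys): third position 2-fold.
Codon 8 ATA (Ile): third position 3-fold.
Codon 9 CAC (His): third position 2-fold.
Four-fold degenerate third positions: 4.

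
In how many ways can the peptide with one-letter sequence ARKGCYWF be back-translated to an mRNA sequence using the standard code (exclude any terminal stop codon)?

1536

Ala: 4 codons.
Arg: 6 codons.
Lys: 2 codons.
Gly: 4 codons.
Cys: 2 codons.
Tyr: 2 codons.
Trp: 1 codon.
Phe: 2 codons.
4 × 6 × 2 × 4 × 2 × 2 × 1 × 2 = 1536.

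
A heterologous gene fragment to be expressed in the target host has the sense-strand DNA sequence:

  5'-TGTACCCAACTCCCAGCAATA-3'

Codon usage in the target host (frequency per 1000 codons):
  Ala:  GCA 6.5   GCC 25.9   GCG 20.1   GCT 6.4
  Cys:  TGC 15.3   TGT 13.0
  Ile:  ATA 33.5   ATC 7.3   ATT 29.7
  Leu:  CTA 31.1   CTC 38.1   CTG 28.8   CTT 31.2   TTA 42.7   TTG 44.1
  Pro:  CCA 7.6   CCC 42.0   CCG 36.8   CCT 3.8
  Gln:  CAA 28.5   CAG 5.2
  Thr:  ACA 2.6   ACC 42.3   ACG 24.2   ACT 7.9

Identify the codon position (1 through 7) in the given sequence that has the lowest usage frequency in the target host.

Codon 1 TGT (Cys): 13.0 per 1000.
Codon 2 ACC (Thr): 42.3 per 1000.
Codon 3 CAA (Gln): 28.5 per 1000.
Codon 4 CTC (Leu): 38.1 per 1000.
Codon 5 CCA (Pro): 7.6 per 1000.
Codon 6 GCA (Ala): 6.5 per 1000.
Codon 7 ATA (Ile): 33.5 per 1000.
Lowest frequency is 6.5 at codon 6.

6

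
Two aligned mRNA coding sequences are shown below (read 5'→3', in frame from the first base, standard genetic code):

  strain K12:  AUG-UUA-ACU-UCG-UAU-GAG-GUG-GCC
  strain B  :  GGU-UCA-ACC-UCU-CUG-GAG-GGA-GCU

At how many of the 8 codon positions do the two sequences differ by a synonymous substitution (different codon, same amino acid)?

3

Codon 1: AUG Met / GGU Gly — nonsynonymous.
Codon 2: UUA Leu / UCA Ser — nonsynonymous.
Codon 3: ACU Thr / ACC Thr — synonymous.
Codon 4: UCG Ser / UCU Ser — synonymous.
Codon 5: UAU Tyr / CUG Leu — nonsynonymous.
Codon 6: GAG Glu / GAG Glu — identical.
Codon 7: GUG Val / GGA Gly — nonsynonymous.
Codon 8: GCC Ala / GCU Ala — synonymous.
Synonymous differences: 3.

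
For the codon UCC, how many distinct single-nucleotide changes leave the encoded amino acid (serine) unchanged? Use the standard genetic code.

3

Position 1: none → 0 synonymous.
Position 2: none → 0 synonymous.
Position 3: UCU, UCA, UCG → 3 synonymous.
Total: 0 + 0 + 3 = 3.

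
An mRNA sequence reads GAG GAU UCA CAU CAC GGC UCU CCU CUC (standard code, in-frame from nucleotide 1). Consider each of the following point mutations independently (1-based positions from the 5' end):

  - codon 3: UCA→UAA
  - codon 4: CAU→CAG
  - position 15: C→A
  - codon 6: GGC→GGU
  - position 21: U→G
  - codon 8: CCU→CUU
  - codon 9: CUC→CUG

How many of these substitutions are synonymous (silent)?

Codon 3: UCA (Ser) → UAA (Stop) — nonsense.
Codon 4: CAU (His) → CAG (Gln) — missense.
Codon 5: CAC (His) → CAA (Gln) — missense.
Codon 6: GGC (Gly) → GGU (Gly) — synonymous.
Codon 7: UCU (Ser) → UCG (Ser) — synonymous.
Codon 8: CCU (Pro) → CUU (Leu) — missense.
Codon 9: CUC (Leu) → CUG (Leu) — synonymous.
Synonymous: 3 of 7.

3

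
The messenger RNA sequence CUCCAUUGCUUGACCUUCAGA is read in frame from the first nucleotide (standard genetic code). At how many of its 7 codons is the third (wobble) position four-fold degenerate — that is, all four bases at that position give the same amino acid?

Codon 1 CUC (Leu): third position 4-fold.
Codon 2 CAU (His): third position 2-fold.
Codon 3 UGC (Cys): third position 2-fold.
Codon 4 UUG (Leu): third position 2-fold.
Codon 5 ACC (Thr): third position 4-fold.
Codon 6 UUC (Phe): third position 2-fold.
Codon 7 AGA (Arg): third position 2-fold.
Four-fold degenerate third positions: 2.

2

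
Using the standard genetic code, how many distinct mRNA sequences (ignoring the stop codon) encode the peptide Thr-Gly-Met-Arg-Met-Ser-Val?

Thr: 4 codons.
Gly: 4 codons.
Met: 1 codon.
Arg: 6 codons.
Met: 1 codon.
Ser: 6 codons.
Val: 4 codons.
4 × 4 × 1 × 6 × 1 × 6 × 4 = 2304.

2304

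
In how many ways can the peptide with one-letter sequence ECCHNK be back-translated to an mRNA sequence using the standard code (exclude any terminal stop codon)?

64

Glu: 2 codons.
Cys: 2 codons.
Cys: 2 codons.
His: 2 codons.
Asn: 2 codons.
Lys: 2 codons.
2 × 2 × 2 × 2 × 2 × 2 = 64.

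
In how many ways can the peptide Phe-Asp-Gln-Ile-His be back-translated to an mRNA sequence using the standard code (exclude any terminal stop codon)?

Phe: 2 codons.
Asp: 2 codons.
Gln: 2 codons.
Ile: 3 codons.
His: 2 codons.
2 × 2 × 2 × 3 × 2 = 48.

48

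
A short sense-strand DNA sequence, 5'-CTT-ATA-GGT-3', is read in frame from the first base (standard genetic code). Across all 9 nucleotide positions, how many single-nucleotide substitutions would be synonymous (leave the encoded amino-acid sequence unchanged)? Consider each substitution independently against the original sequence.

8

Codon 1 (CTT, Leu): 3 synonymous substitutions.
Codon 2 (ATA, Ile): 2 synonymous substitutions.
Codon 3 (GGT, Gly): 3 synonymous substitutions.
Total: 3 + 2 + 3 = 8.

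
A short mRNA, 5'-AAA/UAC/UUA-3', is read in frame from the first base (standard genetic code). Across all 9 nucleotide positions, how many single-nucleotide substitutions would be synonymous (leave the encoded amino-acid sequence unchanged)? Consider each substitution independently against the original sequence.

4

Codon 1 (AAA, Lys): 1 synonymous substitution.
Codon 2 (UAC, Tyr): 1 synonymous substitution.
Codon 3 (UUA, Leu): 2 synonymous substitutions.
Total: 1 + 1 + 2 = 4.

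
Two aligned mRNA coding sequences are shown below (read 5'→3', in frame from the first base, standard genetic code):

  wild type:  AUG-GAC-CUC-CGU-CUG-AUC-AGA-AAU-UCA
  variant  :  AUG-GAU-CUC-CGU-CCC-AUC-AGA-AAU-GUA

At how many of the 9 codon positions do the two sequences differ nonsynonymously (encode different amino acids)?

2

Codon 1: AUG Met / AUG Met — identical.
Codon 2: GAC Asp / GAU Asp — synonymous.
Codon 3: CUC Leu / CUC Leu — identical.
Codon 4: CGU Arg / CGU Arg — identical.
Codon 5: CUG Leu / CCC Pro — nonsynonymous.
Codon 6: AUC Ile / AUC Ile — identical.
Codon 7: AGA Arg / AGA Arg — identical.
Codon 8: AAU Asn / AAU Asn — identical.
Codon 9: UCA Ser / GUA Val — nonsynonymous.
Nonsynonymous differences: 2.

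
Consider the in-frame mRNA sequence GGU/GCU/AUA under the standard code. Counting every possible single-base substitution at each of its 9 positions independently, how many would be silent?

Codon 1 (GGU, Gly): 3 synonymous substitutions.
Codon 2 (GCU, Ala): 3 synonymous substitutions.
Codon 3 (AUA, Ile): 2 synonymous substitutions.
Total: 3 + 3 + 2 = 8.

8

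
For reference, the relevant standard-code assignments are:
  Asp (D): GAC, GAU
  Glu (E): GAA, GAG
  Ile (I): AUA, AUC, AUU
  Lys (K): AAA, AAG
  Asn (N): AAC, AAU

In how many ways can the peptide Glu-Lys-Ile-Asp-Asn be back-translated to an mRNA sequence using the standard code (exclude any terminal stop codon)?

Glu: 2 codons.
Lys: 2 codons.
Ile: 3 codons.
Asp: 2 codons.
Asn: 2 codons.
2 × 2 × 3 × 2 × 2 = 48.

48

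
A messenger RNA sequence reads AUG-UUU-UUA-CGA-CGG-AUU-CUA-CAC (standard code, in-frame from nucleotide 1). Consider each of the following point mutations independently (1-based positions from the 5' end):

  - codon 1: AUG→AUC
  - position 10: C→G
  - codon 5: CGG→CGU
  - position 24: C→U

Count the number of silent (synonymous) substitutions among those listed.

2

Codon 1: AUG (Met) → AUC (Ile) — missense.
Codon 4: CGA (Arg) → GGA (Gly) — missense.
Codon 5: CGG (Arg) → CGU (Arg) — synonymous.
Codon 8: CAC (His) → CAU (His) — synonymous.
Synonymous: 2 of 4.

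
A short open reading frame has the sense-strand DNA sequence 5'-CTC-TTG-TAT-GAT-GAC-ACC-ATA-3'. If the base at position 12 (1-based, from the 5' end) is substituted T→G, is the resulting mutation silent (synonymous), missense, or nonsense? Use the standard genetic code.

Position 12 falls in codon 4: GAT → Asp.
After the substitution the codon is GAG → Glu.
Asp ≠ Glu, so this is a missense mutation.

missense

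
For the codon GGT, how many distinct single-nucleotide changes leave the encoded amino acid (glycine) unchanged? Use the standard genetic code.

Position 1: none → 0 synonymous.
Position 2: none → 0 synonymous.
Position 3: GGC, GGA, GGG → 3 synonymous.
Total: 0 + 0 + 3 = 3.

3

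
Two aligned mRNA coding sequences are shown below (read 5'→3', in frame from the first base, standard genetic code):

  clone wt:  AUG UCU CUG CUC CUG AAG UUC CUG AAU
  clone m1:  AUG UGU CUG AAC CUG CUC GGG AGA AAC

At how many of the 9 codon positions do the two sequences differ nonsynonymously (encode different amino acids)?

5

Codon 1: AUG Met / AUG Met — identical.
Codon 2: UCU Ser / UGU Cys — nonsynonymous.
Codon 3: CUG Leu / CUG Leu — identical.
Codon 4: CUC Leu / AAC Asn — nonsynonymous.
Codon 5: CUG Leu / CUG Leu — identical.
Codon 6: AAG Lys / CUC Leu — nonsynonymous.
Codon 7: UUC Phe / GGG Gly — nonsynonymous.
Codon 8: CUG Leu / AGA Arg — nonsynonymous.
Codon 9: AAU Asn / AAC Asn — synonymous.
Nonsynonymous differences: 5.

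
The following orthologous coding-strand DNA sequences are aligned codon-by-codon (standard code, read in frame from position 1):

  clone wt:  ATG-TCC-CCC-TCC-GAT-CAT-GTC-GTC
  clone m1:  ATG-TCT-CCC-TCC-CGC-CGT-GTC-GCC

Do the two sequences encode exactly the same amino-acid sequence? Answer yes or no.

Codon 1: ATG Met / ATG Met — identical.
Codon 2: TCC Ser / TCT Ser — synonymous.
Codon 3: CCC Pro / CCC Pro — identical.
Codon 4: TCC Ser / TCC Ser — identical.
Codon 5: GAT Asp / CGC Arg — nonsynonymous.
Codon 6: CAT His / CGT Arg — nonsynonymous.
Codon 7: GTC Val / GTC Val — identical.
Codon 8: GTC Val / GCC Ala — nonsynonymous.
Nonsynonymous differences: 3 → different protein.

no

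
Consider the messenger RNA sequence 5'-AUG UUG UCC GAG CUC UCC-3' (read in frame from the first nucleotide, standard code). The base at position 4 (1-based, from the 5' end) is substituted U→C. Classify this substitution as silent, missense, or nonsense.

Position 4 falls in codon 2: UUG → Leu.
After the substitution the codon is CUG → Leu.
Both encode Leu, so the change is synonymous.

silent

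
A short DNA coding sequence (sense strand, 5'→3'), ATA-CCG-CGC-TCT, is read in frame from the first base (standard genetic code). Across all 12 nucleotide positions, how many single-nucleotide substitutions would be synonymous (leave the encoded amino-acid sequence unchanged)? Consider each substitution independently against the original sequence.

11

Codon 1 (ATA, Ile): 2 synonymous substitutions.
Codon 2 (CCG, Pro): 3 synonymous substitutions.
Codon 3 (CGC, Arg): 3 synonymous substitutions.
Codon 4 (TCT, Ser): 3 synonymous substitutions.
Total: 2 + 3 + 3 + 3 = 11.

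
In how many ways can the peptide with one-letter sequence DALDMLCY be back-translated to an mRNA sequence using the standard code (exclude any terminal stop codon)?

Asp: 2 codons.
Ala: 4 codons.
Leu: 6 codons.
Asp: 2 codons.
Met: 1 codon.
Leu: 6 codons.
Cys: 2 codons.
Tyr: 2 codons.
2 × 4 × 6 × 2 × 1 × 6 × 2 × 2 = 2304.

2304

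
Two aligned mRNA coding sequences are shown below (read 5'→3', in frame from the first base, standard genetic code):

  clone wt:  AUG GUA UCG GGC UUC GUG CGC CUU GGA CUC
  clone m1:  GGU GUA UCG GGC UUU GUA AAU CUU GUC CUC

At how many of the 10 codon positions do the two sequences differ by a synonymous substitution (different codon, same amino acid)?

Codon 1: AUG Met / GGU Gly — nonsynonymous.
Codon 2: GUA Val / GUA Val — identical.
Codon 3: UCG Ser / UCG Ser — identical.
Codon 4: GGC Gly / GGC Gly — identical.
Codon 5: UUC Phe / UUU Phe — synonymous.
Codon 6: GUG Val / GUA Val — synonymous.
Codon 7: CGC Arg / AAU Asn — nonsynonymous.
Codon 8: CUU Leu / CUU Leu — identical.
Codon 9: GGA Gly / GUC Val — nonsynonymous.
Codon 10: CUC Leu / CUC Leu — identical.
Synonymous differences: 2.

2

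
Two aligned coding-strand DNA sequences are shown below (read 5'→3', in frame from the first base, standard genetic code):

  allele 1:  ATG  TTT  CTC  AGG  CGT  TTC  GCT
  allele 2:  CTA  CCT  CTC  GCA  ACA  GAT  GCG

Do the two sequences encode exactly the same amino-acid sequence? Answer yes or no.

no

Codon 1: ATG Met / CTA Leu — nonsynonymous.
Codon 2: TTT Phe / CCT Pro — nonsynonymous.
Codon 3: CTC Leu / CTC Leu — identical.
Codon 4: AGG Arg / GCA Ala — nonsynonymous.
Codon 5: CGT Arg / ACA Thr — nonsynonymous.
Codon 6: TTC Phe / GAT Asp — nonsynonymous.
Codon 7: GCT Ala / GCG Ala — synonymous.
Nonsynonymous differences: 5 → different protein.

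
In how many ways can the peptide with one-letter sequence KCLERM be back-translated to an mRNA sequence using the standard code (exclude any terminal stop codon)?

Lys: 2 codons.
Cys: 2 codons.
Leu: 6 codons.
Glu: 2 codons.
Arg: 6 codons.
Met: 1 codon.
2 × 2 × 6 × 2 × 6 × 1 = 288.

288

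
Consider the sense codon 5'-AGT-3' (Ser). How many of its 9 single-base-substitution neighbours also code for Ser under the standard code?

Position 1: none → 0 synonymous.
Position 2: none → 0 synonymous.
Position 3: AGC → 1 synonymous.
Total: 0 + 0 + 1 = 1.

1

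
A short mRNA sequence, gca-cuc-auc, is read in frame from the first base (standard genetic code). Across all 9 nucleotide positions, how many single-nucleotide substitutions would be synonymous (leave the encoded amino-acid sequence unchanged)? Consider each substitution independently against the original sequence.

Codon 1 (GCA, Ala): 3 synonymous substitutions.
Codon 2 (CUC, Leu): 3 synonymous substitutions.
Codon 3 (AUC, Ile): 2 synonymous substitutions.
Total: 3 + 3 + 2 = 8.

8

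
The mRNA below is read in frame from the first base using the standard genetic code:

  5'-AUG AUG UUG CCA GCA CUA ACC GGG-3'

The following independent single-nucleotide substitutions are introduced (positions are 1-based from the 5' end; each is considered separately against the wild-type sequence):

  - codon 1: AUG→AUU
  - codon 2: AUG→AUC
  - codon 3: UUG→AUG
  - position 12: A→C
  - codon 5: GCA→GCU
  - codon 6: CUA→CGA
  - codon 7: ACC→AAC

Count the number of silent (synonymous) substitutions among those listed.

2

Codon 1: AUG (Met) → AUU (Ile) — missense.
Codon 2: AUG (Met) → AUC (Ile) — missense.
Codon 3: UUG (Leu) → AUG (Met) — missense.
Codon 4: CCA (Pro) → CCC (Pro) — synonymous.
Codon 5: GCA (Ala) → GCU (Ala) — synonymous.
Codon 6: CUA (Leu) → CGA (Arg) — missense.
Codon 7: ACC (Thr) → AAC (Asn) — missense.
Synonymous: 2 of 7.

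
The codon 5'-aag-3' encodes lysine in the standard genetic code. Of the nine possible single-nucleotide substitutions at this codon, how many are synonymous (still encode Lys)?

Position 1: none → 0 synonymous.
Position 2: none → 0 synonymous.
Position 3: AAA → 1 synonymous.
Total: 0 + 0 + 1 = 1.

1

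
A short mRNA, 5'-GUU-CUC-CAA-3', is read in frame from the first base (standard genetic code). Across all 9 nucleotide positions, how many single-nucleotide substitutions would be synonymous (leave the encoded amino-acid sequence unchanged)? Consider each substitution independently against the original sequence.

Codon 1 (GUU, Val): 3 synonymous substitutions.
Codon 2 (CUC, Leu): 3 synonymous substitutions.
Codon 3 (CAA, Gln): 1 synonymous substitution.
Total: 3 + 3 + 1 = 7.

7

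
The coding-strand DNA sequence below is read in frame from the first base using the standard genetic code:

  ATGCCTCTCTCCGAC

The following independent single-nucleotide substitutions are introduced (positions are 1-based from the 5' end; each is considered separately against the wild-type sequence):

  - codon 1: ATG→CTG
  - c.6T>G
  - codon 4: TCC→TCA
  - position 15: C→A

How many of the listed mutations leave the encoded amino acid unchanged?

Codon 1: ATG (Met) → CTG (Leu) — missense.
Codon 2: CCT (Pro) → CCG (Pro) — synonymous.
Codon 4: TCC (Ser) → TCA (Ser) — synonymous.
Codon 5: GAC (Asp) → GAA (Glu) — missense.
Synonymous: 2 of 4.

2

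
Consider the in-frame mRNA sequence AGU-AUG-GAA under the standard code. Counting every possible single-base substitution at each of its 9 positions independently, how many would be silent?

2

Codon 1 (AGU, Ser): 1 synonymous substitution.
Codon 2 (AUG, Met): 0 synonymous substitutions.
Codon 3 (GAA, Glu): 1 synonymous substitution.
Total: 1 + 0 + 1 = 2.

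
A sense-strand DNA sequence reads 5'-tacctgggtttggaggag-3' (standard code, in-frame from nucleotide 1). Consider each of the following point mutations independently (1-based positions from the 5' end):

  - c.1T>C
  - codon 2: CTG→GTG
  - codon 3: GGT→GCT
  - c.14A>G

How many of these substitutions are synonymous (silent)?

0

Codon 1: TAC (Tyr) → CAC (His) — missense.
Codon 2: CTG (Leu) → GTG (Val) — missense.
Codon 3: GGT (Gly) → GCT (Ala) — missense.
Codon 5: GAG (Glu) → GGG (Gly) — missense.
Synonymous: 0 of 4.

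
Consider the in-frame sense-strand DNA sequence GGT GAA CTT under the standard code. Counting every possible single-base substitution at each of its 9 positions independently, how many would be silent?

7

Codon 1 (GGT, Gly): 3 synonymous substitutions.
Codon 2 (GAA, Glu): 1 synonymous substitution.
Codon 3 (CTT, Leu): 3 synonymous substitutions.
Total: 3 + 1 + 3 = 7.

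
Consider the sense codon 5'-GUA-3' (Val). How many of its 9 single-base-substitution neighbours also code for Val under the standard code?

3

Position 1: none → 0 synonymous.
Position 2: none → 0 synonymous.
Position 3: GUU, GUC, GUG → 3 synonymous.
Total: 0 + 0 + 3 = 3.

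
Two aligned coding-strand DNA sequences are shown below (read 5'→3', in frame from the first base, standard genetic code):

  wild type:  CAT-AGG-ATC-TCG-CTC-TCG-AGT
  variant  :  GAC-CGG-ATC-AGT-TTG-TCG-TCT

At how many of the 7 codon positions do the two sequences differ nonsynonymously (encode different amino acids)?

1

Codon 1: CAT His / GAC Asp — nonsynonymous.
Codon 2: AGG Arg / CGG Arg — synonymous.
Codon 3: ATC Ile / ATC Ile — identical.
Codon 4: TCG Ser / AGT Ser — synonymous.
Codon 5: CTC Leu / TTG Leu — synonymous.
Codon 6: TCG Ser / TCG Ser — identical.
Codon 7: AGT Ser / TCT Ser — synonymous.
Nonsynonymous differences: 1.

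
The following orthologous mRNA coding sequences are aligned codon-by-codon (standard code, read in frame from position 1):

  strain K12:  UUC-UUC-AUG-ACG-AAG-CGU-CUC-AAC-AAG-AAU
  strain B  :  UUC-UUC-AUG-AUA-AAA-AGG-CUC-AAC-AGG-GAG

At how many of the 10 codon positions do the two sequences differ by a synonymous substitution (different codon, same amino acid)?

Codon 1: UUC Phe / UUC Phe — identical.
Codon 2: UUC Phe / UUC Phe — identical.
Codon 3: AUG Met / AUG Met — identical.
Codon 4: ACG Thr / AUA Ile — nonsynonymous.
Codon 5: AAG Lys / AAA Lys — synonymous.
Codon 6: CGU Arg / AGG Arg — synonymous.
Codon 7: CUC Leu / CUC Leu — identical.
Codon 8: AAC Asn / AAC Asn — identical.
Codon 9: AAG Lys / AGG Arg — nonsynonymous.
Codon 10: AAU Asn / GAG Glu — nonsynonymous.
Synonymous differences: 2.

2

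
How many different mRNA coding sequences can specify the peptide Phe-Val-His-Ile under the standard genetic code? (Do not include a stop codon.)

Phe: 2 codons.
Val: 4 codons.
His: 2 codons.
Ile: 3 codons.
2 × 4 × 2 × 3 = 48.

48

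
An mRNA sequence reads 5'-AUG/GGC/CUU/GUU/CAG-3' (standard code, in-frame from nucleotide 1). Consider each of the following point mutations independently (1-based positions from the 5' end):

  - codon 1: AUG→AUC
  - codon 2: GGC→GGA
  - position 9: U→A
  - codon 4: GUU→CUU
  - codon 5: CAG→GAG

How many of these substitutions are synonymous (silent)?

2

Codon 1: AUG (Met) → AUC (Ile) — missense.
Codon 2: GGC (Gly) → GGA (Gly) — synonymous.
Codon 3: CUU (Leu) → CUA (Leu) — synonymous.
Codon 4: GUU (Val) → CUU (Leu) — missense.
Codon 5: CAG (Gln) → GAG (Glu) — missense.
Synonymous: 2 of 5.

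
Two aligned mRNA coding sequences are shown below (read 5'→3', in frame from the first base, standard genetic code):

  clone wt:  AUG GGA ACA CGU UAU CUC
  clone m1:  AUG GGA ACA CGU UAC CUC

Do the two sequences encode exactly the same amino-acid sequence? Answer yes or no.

yes

Codon 1: AUG Met / AUG Met — identical.
Codon 2: GGA Gly / GGA Gly — identical.
Codon 3: ACA Thr / ACA Thr — identical.
Codon 4: CGU Arg / CGU Arg — identical.
Codon 5: UAU Tyr / UAC Tyr — synonymous.
Codon 6: CUC Leu / CUC Leu — identical.
Nonsynonymous differences: 0 → same protein.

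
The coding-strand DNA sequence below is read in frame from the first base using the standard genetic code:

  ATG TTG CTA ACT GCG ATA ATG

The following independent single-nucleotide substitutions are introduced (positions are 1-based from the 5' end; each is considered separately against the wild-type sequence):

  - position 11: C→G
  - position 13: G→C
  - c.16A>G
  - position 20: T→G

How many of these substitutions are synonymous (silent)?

0

Codon 4: ACT (Thr) → AGT (Ser) — missense.
Codon 5: GCG (Ala) → CCG (Pro) — missense.
Codon 6: ATA (Ile) → GTA (Val) — missense.
Codon 7: ATG (Met) → AGG (Arg) — missense.
Synonymous: 0 of 4.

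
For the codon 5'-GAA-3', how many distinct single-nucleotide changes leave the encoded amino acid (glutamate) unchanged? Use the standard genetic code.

Position 1: none → 0 synonymous.
Position 2: none → 0 synonymous.
Position 3: GAG → 1 synonymous.
Total: 0 + 0 + 1 = 1.

1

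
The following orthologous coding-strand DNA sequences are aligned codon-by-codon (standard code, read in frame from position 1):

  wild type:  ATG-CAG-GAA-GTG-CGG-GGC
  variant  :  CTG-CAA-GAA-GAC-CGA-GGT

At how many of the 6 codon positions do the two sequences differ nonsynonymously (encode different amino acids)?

Codon 1: ATG Met / CTG Leu — nonsynonymous.
Codon 2: CAG Gln / CAA Gln — synonymous.
Codon 3: GAA Glu / GAA Glu — identical.
Codon 4: GTG Val / GAC Asp — nonsynonymous.
Codon 5: CGG Arg / CGA Arg — synonymous.
Codon 6: GGC Gly / GGT Gly — synonymous.
Nonsynonymous differences: 2.

2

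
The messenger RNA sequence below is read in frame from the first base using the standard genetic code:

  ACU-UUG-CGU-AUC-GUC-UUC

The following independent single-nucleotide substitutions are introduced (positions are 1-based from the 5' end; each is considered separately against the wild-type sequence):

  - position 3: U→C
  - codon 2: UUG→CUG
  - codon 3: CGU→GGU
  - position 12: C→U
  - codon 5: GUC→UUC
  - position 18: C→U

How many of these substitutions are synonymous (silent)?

Codon 1: ACU (Thr) → ACC (Thr) — synonymous.
Codon 2: UUG (Leu) → CUG (Leu) — synonymous.
Codon 3: CGU (Arg) → GGU (Gly) — missense.
Codon 4: AUC (Ile) → AUU (Ile) — synonymous.
Codon 5: GUC (Val) → UUC (Phe) — missense.
Codon 6: UUC (Phe) → UUU (Phe) — synonymous.
Synonymous: 4 of 6.

4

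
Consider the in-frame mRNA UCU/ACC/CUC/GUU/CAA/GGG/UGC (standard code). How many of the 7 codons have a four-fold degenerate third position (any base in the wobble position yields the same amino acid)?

Codon 1 UCU (Ser): third position 4-fold.
Codon 2 ACC (Thr): third position 4-fold.
Codon 3 CUC (Leu): third position 4-fold.
Codon 4 GUU (Val): third position 4-fold.
Codon 5 CAA (Gln): third position 2-fold.
Codon 6 GGG (Gly): third position 4-fold.
Codon 7 UGC (Cys): third position 2-fold.
Four-fold degenerate third positions: 5.

5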